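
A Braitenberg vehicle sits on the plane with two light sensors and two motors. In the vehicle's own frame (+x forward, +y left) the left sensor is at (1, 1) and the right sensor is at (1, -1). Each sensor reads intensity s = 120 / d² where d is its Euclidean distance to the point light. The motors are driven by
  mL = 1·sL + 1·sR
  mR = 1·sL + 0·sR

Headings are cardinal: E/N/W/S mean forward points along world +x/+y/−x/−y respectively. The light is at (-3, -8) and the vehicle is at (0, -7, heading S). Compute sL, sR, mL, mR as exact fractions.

left sensor world pos  = (1, -8); dL² = 16
right sensor world pos = (-1, -8); dR² = 4
sL = 120/16 = 15/2
sR = 120/4 = 30
mL = 1·sL + 1·sR = 75/2
mR = 1·sL + 0·sR = 15/2

15/2 30 75/2 15/2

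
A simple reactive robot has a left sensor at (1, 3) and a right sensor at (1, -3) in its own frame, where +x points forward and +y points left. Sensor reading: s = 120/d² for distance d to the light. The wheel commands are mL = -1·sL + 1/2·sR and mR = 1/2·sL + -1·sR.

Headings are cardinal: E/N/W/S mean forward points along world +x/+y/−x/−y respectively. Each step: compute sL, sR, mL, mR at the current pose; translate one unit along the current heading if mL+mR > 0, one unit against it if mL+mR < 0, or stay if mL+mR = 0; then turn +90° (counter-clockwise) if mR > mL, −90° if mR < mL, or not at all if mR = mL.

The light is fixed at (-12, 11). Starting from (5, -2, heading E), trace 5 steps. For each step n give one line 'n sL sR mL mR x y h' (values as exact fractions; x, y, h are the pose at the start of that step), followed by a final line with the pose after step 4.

0 15/53 6/29 -276/1537 -201/3074 5 -2 E
1 120/313 24/101 -8364/31613 -1452/31613 4 -2 N
2 60/257 60/173 -2670/44461 -10230/44461 4 -3 W
3 24/73 120/569 -9276/41537 -1932/41537 5 -3 N
4 6/29 3/10 -33/580 -57/290 5 -4 W
final 6 -4 N

n=0: pose=(5,-2,E); sL=15/53, sR=6/29; mL=-276/1537, mR=-201/3074; mL+mR=-753/3074 → advance -1; mR−mL=351/3074 → turn +1·90°
n=1: pose=(4,-2,N); sL=120/313, sR=24/101; mL=-8364/31613, mR=-1452/31613; mL+mR=-9816/31613 → advance -1; mR−mL=6912/31613 → turn +1·90°
n=2: pose=(4,-3,W); sL=60/257, sR=60/173; mL=-2670/44461, mR=-10230/44461; mL+mR=-12900/44461 → advance -1; mR−mL=-7560/44461 → turn -1·90°
n=3: pose=(5,-3,N); sL=24/73, sR=120/569; mL=-9276/41537, mR=-1932/41537; mL+mR=-11208/41537 → advance -1; mR−mL=7344/41537 → turn +1·90°
n=4: pose=(5,-4,W); sL=6/29, sR=3/10; mL=-33/580, mR=-57/290; mL+mR=-147/580 → advance -1; mR−mL=-81/580 → turn -1·90°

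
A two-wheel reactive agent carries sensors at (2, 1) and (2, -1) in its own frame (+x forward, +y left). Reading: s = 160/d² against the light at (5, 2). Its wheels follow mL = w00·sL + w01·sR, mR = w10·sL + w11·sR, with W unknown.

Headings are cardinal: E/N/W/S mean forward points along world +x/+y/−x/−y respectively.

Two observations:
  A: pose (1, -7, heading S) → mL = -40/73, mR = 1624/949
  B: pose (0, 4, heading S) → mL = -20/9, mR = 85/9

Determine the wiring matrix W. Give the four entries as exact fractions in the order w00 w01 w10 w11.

0 -1/2 1/2 1

obs A: pose=(1,-7,S) → sL=16/13, sR=80/73, mL=-40/73, mR=1624/949
obs B: pose=(0,4,S) → sL=10, sR=40/9, mL=-20/9, mR=85/9
sensor matrix S = [[16/13, 80/73], [10, 40/9]]; det S = -46880/8541
solve [mL_A; mL_B] = S·[w00; w01] and [mR_A; mR_B] = S·[w10; w11]:
  w00 = 0, w01 = -1/2, w10 = 1/2, w11 = 1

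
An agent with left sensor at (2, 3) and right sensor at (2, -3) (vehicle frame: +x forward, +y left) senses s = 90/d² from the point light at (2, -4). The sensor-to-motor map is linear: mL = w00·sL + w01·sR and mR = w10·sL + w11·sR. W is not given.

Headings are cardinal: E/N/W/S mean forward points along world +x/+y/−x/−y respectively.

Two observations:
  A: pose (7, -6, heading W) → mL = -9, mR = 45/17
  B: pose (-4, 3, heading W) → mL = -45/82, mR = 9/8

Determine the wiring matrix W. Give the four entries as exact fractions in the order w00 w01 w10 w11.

obs A: pose=(7,-6,W) → sL=45/17, sR=9, mL=-9, mR=45/17
obs B: pose=(-4,3,W) → sL=9/8, sR=45/82, mL=-45/82, mR=9/8
sensor matrix S = [[45/17, 9], [9/8, 45/82]]; det S = -48357/5576
solve [mL_A; mL_B] = S·[w00; w01] and [mR_A; mR_B] = S·[w10; w11]:
  w00 = 0, w01 = -1, w10 = 1, w11 = 0

0 -1 1 0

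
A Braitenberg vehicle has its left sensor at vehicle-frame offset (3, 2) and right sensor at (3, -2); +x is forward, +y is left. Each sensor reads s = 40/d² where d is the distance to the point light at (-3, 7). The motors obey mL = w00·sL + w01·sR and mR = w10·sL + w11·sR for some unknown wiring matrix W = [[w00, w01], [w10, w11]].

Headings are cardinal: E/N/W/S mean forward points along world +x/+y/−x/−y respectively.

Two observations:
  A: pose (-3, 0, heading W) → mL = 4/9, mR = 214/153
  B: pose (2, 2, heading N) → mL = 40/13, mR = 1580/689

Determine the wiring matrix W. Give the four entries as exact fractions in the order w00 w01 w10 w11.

obs A: pose=(-3,0,W) → sL=4/9, sR=20/17, mL=4/9, mR=214/153
obs B: pose=(2,2,N) → sL=40/13, sR=40/53, mL=40/13, mR=1580/689
sensor matrix S = [[4/9, 20/17], [40/13, 40/53]]; det S = -346240/105417
solve [mL_A; mL_B] = S·[w00; w01] and [mR_A; mR_B] = S·[w10; w11]:
  w00 = 1, w01 = 0, w10 = 1/2, w11 = 1

1 0 1/2 1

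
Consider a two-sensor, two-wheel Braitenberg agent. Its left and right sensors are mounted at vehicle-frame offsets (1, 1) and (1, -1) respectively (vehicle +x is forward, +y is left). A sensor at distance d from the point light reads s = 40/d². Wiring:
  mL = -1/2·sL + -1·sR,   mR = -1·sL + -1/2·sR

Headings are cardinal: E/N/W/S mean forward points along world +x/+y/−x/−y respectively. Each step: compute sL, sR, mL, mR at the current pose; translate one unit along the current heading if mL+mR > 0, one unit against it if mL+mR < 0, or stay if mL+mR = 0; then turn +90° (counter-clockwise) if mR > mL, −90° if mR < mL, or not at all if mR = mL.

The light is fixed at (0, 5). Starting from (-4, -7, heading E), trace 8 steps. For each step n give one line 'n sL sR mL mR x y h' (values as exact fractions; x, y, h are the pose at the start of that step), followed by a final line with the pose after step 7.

n=0: pose=(-4,-7,E); sL=4/13, sR=20/89; mL=-438/1157, mR=-486/1157; mL+mR=-924/1157 → advance -1; mR−mL=-48/1157 → turn -1·90°
n=1: pose=(-5,-7,S); sL=8/37, sR=8/41; mL=-460/1517, mR=-476/1517; mL+mR=-936/1517 → advance -1; mR−mL=-16/1517 → turn -1·90°
n=2: pose=(-5,-6,W); sL=2/9, sR=5/17; mL=-62/153, mR=-113/306; mL+mR=-79/102 → advance -1; mR−mL=11/306 → turn +1·90°
n=3: pose=(-4,-6,S); sL=40/153, sR=40/169; mL=-9500/25857, mR=-9820/25857; mL+mR=-6440/8619 → advance -1; mR−mL=-320/25857 → turn -1·90°
n=4: pose=(-4,-5,W); sL=20/73, sR=20/53; mL=-1990/3869, mR=-1790/3869; mL+mR=-3780/3869 → advance -1; mR−mL=200/3869 → turn +1·90°
n=5: pose=(-3,-5,S); sL=8/25, sR=40/137; mL=-1548/3425, mR=-1596/3425; mL+mR=-3144/3425 → advance -1; mR−mL=-48/3425 → turn -1·90°
n=6: pose=(-3,-4,W); sL=10/29, sR=1/2; mL=-39/58, mR=-69/116; mL+mR=-147/116 → advance -1; mR−mL=9/116 → turn +1·90°
n=7: pose=(-2,-4,S); sL=40/101, sR=40/109; mL=-6220/11009, mR=-6380/11009; mL+mR=-12600/11009 → advance -1; mR−mL=-160/11009 → turn -1·90°

0 4/13 20/89 -438/1157 -486/1157 -4 -7 E
1 8/37 8/41 -460/1517 -476/1517 -5 -7 S
2 2/9 5/17 -62/153 -113/306 -5 -6 W
3 40/153 40/169 -9500/25857 -9820/25857 -4 -6 S
4 20/73 20/53 -1990/3869 -1790/3869 -4 -5 W
5 8/25 40/137 -1548/3425 -1596/3425 -3 -5 S
6 10/29 1/2 -39/58 -69/116 -3 -4 W
7 40/101 40/109 -6220/11009 -6380/11009 -2 -4 S
final -2 -3 W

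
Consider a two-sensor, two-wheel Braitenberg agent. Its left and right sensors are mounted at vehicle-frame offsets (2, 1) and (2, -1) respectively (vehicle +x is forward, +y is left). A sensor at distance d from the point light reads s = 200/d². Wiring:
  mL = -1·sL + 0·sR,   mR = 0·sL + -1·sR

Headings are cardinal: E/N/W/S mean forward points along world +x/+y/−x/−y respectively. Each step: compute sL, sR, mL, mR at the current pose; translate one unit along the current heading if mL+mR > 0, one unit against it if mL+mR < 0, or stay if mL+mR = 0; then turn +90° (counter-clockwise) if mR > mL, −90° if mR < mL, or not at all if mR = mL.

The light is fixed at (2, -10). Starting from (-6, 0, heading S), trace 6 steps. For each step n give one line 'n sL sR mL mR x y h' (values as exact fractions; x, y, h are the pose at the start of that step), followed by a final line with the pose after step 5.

0 200/113 40/29 -200/113 -40/29 -6 0 S
1 10/9 25/17 -10/9 -25/17 -6 1 E
2 40/29 200/181 -40/29 -200/181 -7 1 S
3 100/109 20/17 -100/109 -20/17 -7 2 E
4 200/181 200/221 -200/181 -200/221 -8 2 S
5 10/13 25/26 -10/13 -25/26 -8 3 E
final -9 3 S

n=0: pose=(-6,0,S); sL=200/113, sR=40/29; mL=-200/113, mR=-40/29; mL+mR=-10320/3277 → advance -1; mR−mL=1280/3277 → turn +1·90°
n=1: pose=(-6,1,E); sL=10/9, sR=25/17; mL=-10/9, mR=-25/17; mL+mR=-395/153 → advance -1; mR−mL=-55/153 → turn -1·90°
n=2: pose=(-7,1,S); sL=40/29, sR=200/181; mL=-40/29, mR=-200/181; mL+mR=-13040/5249 → advance -1; mR−mL=1440/5249 → turn +1·90°
n=3: pose=(-7,2,E); sL=100/109, sR=20/17; mL=-100/109, mR=-20/17; mL+mR=-3880/1853 → advance -1; mR−mL=-480/1853 → turn -1·90°
n=4: pose=(-8,2,S); sL=200/181, sR=200/221; mL=-200/181, mR=-200/221; mL+mR=-80400/40001 → advance -1; mR−mL=8000/40001 → turn +1·90°
n=5: pose=(-8,3,E); sL=10/13, sR=25/26; mL=-10/13, mR=-25/26; mL+mR=-45/26 → advance -1; mR−mL=-5/26 → turn -1·90°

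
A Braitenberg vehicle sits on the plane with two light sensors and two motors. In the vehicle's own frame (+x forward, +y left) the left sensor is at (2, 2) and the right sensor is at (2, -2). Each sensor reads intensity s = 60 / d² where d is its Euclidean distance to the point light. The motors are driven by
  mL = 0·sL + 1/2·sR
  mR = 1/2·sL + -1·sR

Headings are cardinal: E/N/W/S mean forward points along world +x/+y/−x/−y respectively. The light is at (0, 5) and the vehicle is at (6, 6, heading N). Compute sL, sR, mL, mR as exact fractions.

12/5 60/73 30/73 138/365

left sensor world pos  = (4, 8); dL² = 25
right sensor world pos = (8, 8); dR² = 73
sL = 60/25 = 12/5
sR = 60/73 = 60/73
mL = 0·sL + 1/2·sR = 30/73
mR = 1/2·sL + -1·sR = 138/365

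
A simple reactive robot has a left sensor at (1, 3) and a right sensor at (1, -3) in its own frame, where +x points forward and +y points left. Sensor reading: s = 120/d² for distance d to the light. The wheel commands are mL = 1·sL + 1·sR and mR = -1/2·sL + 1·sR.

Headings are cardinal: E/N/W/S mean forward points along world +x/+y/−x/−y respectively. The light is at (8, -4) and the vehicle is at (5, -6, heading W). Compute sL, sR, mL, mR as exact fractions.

120/41 120/17 6960/697 3900/697

left sensor world pos  = (4, -9); dL² = 41
right sensor world pos = (4, -3); dR² = 17
sL = 120/41 = 120/41
sR = 120/17 = 120/17
mL = 1·sL + 1·sR = 6960/697
mR = -1/2·sL + 1·sR = 3900/697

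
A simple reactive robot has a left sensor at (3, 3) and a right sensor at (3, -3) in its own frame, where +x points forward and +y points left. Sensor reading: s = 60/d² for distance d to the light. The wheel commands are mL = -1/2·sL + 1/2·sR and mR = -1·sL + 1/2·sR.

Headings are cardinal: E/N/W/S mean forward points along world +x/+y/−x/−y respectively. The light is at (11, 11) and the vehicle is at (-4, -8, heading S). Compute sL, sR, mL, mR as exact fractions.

15/157 15/202 -675/63428 -3705/63428

left sensor world pos  = (-1, -11); dL² = 628
right sensor world pos = (-7, -11); dR² = 808
sL = 60/628 = 15/157
sR = 60/808 = 15/202
mL = -1/2·sL + 1/2·sR = -675/63428
mR = -1·sL + 1/2·sR = -3705/63428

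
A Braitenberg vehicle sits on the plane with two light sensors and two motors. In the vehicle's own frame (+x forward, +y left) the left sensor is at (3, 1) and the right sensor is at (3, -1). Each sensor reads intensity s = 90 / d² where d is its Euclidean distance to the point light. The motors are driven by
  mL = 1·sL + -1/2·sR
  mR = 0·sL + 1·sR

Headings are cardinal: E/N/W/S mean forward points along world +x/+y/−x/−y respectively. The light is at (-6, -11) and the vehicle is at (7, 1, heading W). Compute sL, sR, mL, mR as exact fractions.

left sensor world pos  = (4, 0); dL² = 221
right sensor world pos = (4, 2); dR² = 269
sL = 90/221 = 90/221
sR = 90/269 = 90/269
mL = 1·sL + -1/2·sR = 14265/59449
mR = 0·sL + 1·sR = 90/269

90/221 90/269 14265/59449 90/269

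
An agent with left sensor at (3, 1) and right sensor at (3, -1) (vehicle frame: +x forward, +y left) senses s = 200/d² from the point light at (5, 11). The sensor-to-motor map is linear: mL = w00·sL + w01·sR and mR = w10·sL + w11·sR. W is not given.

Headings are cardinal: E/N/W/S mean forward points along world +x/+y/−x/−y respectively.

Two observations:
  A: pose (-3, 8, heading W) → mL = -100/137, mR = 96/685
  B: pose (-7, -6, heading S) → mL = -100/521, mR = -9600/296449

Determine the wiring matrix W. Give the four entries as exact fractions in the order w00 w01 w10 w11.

-1/2 0 -1 1

obs A: pose=(-3,8,W) → sL=200/137, sR=8/5, mL=-100/137, mR=96/685
obs B: pose=(-7,-6,S) → sL=200/521, sR=200/569, mL=-100/521, mR=-9600/296449
sensor matrix S = [[200/137, 8/5], [200/521, 200/569]]; det S = -4104960/40613513
solve [mL_A; mL_B] = S·[w00; w01] and [mR_A; mR_B] = S·[w10; w11]:
  w00 = -1/2, w01 = 0, w10 = -1, w11 = 1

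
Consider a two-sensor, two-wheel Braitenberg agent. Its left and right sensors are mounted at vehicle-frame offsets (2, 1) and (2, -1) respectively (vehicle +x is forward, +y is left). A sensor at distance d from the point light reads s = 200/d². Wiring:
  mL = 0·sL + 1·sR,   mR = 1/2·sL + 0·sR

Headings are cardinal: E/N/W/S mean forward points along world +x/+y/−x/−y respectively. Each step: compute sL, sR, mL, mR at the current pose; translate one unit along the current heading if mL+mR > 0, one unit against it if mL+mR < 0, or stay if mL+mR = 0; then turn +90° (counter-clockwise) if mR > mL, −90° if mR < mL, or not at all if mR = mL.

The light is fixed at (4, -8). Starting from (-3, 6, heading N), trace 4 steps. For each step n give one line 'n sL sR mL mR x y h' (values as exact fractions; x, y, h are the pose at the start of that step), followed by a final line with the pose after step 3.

n=0: pose=(-3,6,N); sL=5/8, sR=50/73; mL=50/73, mR=5/16; mL+mR=1165/1168 → advance +1; mR−mL=-435/1168 → turn -1·90°
n=1: pose=(-3,7,E); sL=200/281, sR=200/221; mL=200/221, mR=100/281; mL+mR=78300/62101 → advance +1; mR−mL=-34100/62101 → turn -1·90°
n=2: pose=(-2,7,S); sL=100/97, sR=100/109; mL=100/109, mR=50/97; mL+mR=15150/10573 → advance +1; mR−mL=-4250/10573 → turn -1·90°
n=3: pose=(-2,6,W); sL=200/233, sR=200/289; mL=200/289, mR=100/233; mL+mR=75500/67337 → advance +1; mR−mL=-17700/67337 → turn -1·90°

0 5/8 50/73 50/73 5/16 -3 6 N
1 200/281 200/221 200/221 100/281 -3 7 E
2 100/97 100/109 100/109 50/97 -2 7 S
3 200/233 200/289 200/289 100/233 -2 6 W
final -3 6 N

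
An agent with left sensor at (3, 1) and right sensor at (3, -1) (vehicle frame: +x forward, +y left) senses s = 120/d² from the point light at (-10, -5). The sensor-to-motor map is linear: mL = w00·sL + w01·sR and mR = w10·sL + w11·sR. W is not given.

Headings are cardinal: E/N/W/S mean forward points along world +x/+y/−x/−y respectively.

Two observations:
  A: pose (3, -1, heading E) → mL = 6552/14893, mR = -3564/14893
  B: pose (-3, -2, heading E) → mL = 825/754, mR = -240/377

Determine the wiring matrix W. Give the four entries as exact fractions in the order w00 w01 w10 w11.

obs A: pose=(3,-1,E) → sL=120/281, sR=24/53, mL=6552/14893, mR=-3564/14893
obs B: pose=(-3,-2,E) → sL=30/29, sR=15/13, mL=825/754, mR=-240/377
sensor matrix S = [[120/281, 24/53], [30/29, 15/13]]; det S = 136440/5614661
solve [mL_A; mL_B] = S·[w00; w01] and [mR_A; mR_B] = S·[w10; w11]:
  w00 = 1/2, w01 = 1/2, w10 = 1/2, w11 = -1

1/2 1/2 1/2 -1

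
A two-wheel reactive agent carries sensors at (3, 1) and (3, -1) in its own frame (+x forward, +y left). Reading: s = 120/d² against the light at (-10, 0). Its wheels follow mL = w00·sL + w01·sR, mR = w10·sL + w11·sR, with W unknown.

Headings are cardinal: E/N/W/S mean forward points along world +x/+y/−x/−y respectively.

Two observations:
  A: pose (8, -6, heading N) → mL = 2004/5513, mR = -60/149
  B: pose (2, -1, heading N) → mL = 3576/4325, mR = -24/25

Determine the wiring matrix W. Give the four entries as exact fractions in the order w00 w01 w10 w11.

1/2 1/2 -1 0

obs A: pose=(8,-6,N) → sL=60/149, sR=12/37, mL=2004/5513, mR=-60/149
obs B: pose=(2,-1,N) → sL=24/25, sR=120/173, mL=3576/4325, mR=-24/25
sensor matrix S = [[60/149, 12/37], [24/25, 120/173]]; det S = -763776/23843725
solve [mL_A; mL_B] = S·[w00; w01] and [mR_A; mR_B] = S·[w10; w11]:
  w00 = 1/2, w01 = 1/2, w10 = -1, w11 = 0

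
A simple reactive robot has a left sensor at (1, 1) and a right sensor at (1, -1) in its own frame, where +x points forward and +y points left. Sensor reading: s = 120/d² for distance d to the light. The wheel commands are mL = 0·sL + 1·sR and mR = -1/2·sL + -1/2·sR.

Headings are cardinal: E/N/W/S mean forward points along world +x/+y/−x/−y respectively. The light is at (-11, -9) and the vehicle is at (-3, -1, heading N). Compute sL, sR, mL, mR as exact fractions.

left sensor world pos  = (-4, 0); dL² = 130
right sensor world pos = (-2, 0); dR² = 162
sL = 120/130 = 12/13
sR = 120/162 = 20/27
mL = 0·sL + 1·sR = 20/27
mR = -1/2·sL + -1/2·sR = -292/351

12/13 20/27 20/27 -292/351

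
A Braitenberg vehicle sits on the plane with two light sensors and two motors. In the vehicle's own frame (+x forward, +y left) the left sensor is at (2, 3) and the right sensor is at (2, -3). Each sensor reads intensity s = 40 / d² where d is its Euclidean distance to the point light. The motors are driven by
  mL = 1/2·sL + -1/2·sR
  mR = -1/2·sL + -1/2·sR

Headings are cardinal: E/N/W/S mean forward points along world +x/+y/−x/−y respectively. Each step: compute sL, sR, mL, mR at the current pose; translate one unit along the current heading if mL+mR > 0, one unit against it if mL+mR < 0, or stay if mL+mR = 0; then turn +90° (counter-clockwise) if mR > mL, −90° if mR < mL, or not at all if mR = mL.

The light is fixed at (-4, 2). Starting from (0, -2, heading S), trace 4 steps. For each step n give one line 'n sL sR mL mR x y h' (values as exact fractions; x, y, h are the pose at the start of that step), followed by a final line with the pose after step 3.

n=0: pose=(0,-2,S); sL=8/17, sR=40/37; mL=-192/629, mR=-488/629; mL+mR=-40/37 → advance -1; mR−mL=-8/17 → turn -1·90°
n=1: pose=(0,-1,W); sL=1, sR=10; mL=-9/2, mR=-11/2; mL+mR=-10 → advance -1; mR−mL=-1 → turn -1·90°
n=2: pose=(1,-1,N); sL=8, sR=8/13; mL=48/13, mR=-56/13; mL+mR=-8/13 → advance -1; mR−mL=-8 → turn -1·90°
n=3: pose=(1,-2,E); sL=4/5, sR=20/49; mL=48/245, mR=-148/245; mL+mR=-20/49 → advance -1; mR−mL=-4/5 → turn -1·90°

0 8/17 40/37 -192/629 -488/629 0 -2 S
1 1 10 -9/2 -11/2 0 -1 W
2 8 8/13 48/13 -56/13 1 -1 N
3 4/5 20/49 48/245 -148/245 1 -2 E
final 0 -2 S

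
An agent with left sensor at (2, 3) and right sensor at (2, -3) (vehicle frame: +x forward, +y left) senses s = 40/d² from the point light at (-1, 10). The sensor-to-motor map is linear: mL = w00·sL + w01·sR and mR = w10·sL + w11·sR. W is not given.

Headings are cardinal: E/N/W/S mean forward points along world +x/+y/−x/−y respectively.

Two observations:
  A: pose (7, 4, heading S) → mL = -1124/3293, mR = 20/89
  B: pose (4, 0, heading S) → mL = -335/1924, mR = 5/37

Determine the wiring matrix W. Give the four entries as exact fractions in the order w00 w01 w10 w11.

obs A: pose=(7,4,S) → sL=8/37, sR=40/89, mL=-1124/3293, mR=20/89
obs B: pose=(4,0,S) → sL=5/26, sR=10/37, mL=-335/1924, mR=5/37
sensor matrix S = [[8/37, 40/89], [5/26, 10/37]]; det S = -44340/1583933
solve [mL_A; mL_B] = S·[w00; w01] and [mR_A; mR_B] = S·[w10; w11]:
  w00 = 1/2, w01 = -1, w10 = 0, w11 = 1/2

1/2 -1 0 1/2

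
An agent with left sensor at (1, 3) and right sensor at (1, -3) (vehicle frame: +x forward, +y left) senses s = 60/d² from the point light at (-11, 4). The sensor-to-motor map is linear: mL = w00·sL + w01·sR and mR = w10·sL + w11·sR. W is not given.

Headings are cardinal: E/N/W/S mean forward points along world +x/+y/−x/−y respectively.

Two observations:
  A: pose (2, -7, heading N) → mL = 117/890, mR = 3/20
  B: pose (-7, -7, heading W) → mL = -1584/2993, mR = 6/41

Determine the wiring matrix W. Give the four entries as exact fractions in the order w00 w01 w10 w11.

obs A: pose=(2,-7,N) → sL=3/10, sR=15/89, mL=117/890, mR=3/20
obs B: pose=(-7,-7,W) → sL=12/41, sR=60/73, mL=-1584/2993, mR=6/41
sensor matrix S = [[3/10, 15/89], [12/41, 60/73]]; det S = 52542/266377
solve [mL_A; mL_B] = S·[w00; w01] and [mR_A; mR_B] = S·[w10; w11]:
  w00 = 1, w01 = -1, w10 = 1/2, w11 = 0

1 -1 1/2 0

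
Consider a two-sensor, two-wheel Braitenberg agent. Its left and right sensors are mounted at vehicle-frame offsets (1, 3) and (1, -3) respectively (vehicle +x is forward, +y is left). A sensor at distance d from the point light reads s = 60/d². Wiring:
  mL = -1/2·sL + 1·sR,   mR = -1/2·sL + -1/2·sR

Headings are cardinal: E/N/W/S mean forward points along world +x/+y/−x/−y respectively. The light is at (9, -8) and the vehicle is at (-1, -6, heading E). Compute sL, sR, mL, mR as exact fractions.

left sensor world pos  = (0, -3); dL² = 106
right sensor world pos = (0, -9); dR² = 82
sL = 60/106 = 30/53
sR = 60/82 = 30/41
mL = -1/2·sL + 1·sR = 975/2173
mR = -1/2·sL + -1/2·sR = -1410/2173

30/53 30/41 975/2173 -1410/2173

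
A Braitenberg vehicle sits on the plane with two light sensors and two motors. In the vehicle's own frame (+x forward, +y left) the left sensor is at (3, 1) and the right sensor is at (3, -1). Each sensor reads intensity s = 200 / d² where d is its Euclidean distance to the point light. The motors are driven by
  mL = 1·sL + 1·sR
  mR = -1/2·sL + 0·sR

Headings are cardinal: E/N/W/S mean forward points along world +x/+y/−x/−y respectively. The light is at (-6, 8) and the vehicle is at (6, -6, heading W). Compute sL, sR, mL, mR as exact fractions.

100/153 4/5 1112/765 -50/153

left sensor world pos  = (3, -7); dL² = 306
right sensor world pos = (3, -5); dR² = 250
sL = 200/306 = 100/153
sR = 200/250 = 4/5
mL = 1·sL + 1·sR = 1112/765
mR = -1/2·sL + 0·sR = -50/153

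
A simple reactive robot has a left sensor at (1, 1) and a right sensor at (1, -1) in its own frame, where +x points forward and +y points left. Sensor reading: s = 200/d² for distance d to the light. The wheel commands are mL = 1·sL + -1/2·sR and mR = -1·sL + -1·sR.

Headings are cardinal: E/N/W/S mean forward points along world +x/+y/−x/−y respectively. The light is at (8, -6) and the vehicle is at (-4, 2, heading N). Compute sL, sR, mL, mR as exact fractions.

left sensor world pos  = (-5, 3); dL² = 250
right sensor world pos = (-3, 3); dR² = 202
sL = 200/250 = 4/5
sR = 200/202 = 100/101
mL = 1·sL + -1/2·sR = 154/505
mR = -1·sL + -1·sR = -904/505

4/5 100/101 154/505 -904/505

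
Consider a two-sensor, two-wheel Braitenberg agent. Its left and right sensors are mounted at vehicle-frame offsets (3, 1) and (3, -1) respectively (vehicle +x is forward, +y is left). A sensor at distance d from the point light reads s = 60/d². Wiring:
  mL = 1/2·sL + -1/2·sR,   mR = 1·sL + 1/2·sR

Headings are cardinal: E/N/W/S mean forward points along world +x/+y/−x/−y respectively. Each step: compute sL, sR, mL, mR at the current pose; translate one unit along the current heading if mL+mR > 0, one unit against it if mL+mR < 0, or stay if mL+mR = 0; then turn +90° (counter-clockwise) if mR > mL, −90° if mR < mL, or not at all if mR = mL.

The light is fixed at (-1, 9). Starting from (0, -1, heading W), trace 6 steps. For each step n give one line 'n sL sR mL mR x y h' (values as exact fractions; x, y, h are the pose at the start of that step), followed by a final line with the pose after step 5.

0 12/25 12/17 -48/425 354/425 0 -1 W
1 6/17 6/17 0 9/17 -1 -1 S
2 60/109 20/51 440/5559 4150/5559 -1 -2 E
3 15/16 15/17 15/544 375/272 0 -2 N
4 12/25 12/17 -48/425 354/425 0 -1 W
5 6/17 6/17 0 9/17 -1 -1 S
final -1 -2 E

n=0: pose=(0,-1,W); sL=12/25, sR=12/17; mL=-48/425, mR=354/425; mL+mR=18/25 → advance +1; mR−mL=402/425 → turn +1·90°
n=1: pose=(-1,-1,S); sL=6/17, sR=6/17; mL=0, mR=9/17; mL+mR=9/17 → advance +1; mR−mL=9/17 → turn +1·90°
n=2: pose=(-1,-2,E); sL=60/109, sR=20/51; mL=440/5559, mR=4150/5559; mL+mR=90/109 → advance +1; mR−mL=3710/5559 → turn +1·90°
n=3: pose=(0,-2,N); sL=15/16, sR=15/17; mL=15/544, mR=375/272; mL+mR=45/32 → advance +1; mR−mL=735/544 → turn +1·90°
n=4: pose=(0,-1,W); sL=12/25, sR=12/17; mL=-48/425, mR=354/425; mL+mR=18/25 → advance +1; mR−mL=402/425 → turn +1·90°
n=5: pose=(-1,-1,S); sL=6/17, sR=6/17; mL=0, mR=9/17; mL+mR=9/17 → advance +1; mR−mL=9/17 → turn +1·90°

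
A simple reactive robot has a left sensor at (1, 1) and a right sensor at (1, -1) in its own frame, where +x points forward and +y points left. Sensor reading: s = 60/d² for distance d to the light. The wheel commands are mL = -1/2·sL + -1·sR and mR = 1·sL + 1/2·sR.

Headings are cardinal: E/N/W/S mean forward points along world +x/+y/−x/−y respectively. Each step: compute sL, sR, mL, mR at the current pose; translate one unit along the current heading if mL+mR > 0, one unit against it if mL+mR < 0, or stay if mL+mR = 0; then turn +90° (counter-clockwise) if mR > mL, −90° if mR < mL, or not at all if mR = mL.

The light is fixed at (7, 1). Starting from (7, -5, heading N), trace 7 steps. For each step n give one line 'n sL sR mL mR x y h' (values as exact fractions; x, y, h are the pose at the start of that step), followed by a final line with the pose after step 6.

0 30/13 30/13 -45/13 45/13 7 -5 N
1 6/5 30/13 -189/65 153/65 7 -5 W
2 60/53 60/49 -4650/2597 4530/2597 8 -5 S
3 3 3/2 -3 15/4 8 -4 E
4 60/17 12/5 -354/85 402/85 9 -4 N
5 30/13 6 -93/13 69/13 9 -3 W
6 60/41 60/29 -3330/1189 2970/1189 10 -3 S
final 10 -2 E

n=0: pose=(7,-5,N); sL=30/13, sR=30/13; mL=-45/13, mR=45/13; mL+mR=0 → advance +0; mR−mL=90/13 → turn +1·90°
n=1: pose=(7,-5,W); sL=6/5, sR=30/13; mL=-189/65, mR=153/65; mL+mR=-36/65 → advance -1; mR−mL=342/65 → turn +1·90°
n=2: pose=(8,-5,S); sL=60/53, sR=60/49; mL=-4650/2597, mR=4530/2597; mL+mR=-120/2597 → advance -1; mR−mL=9180/2597 → turn +1·90°
n=3: pose=(8,-4,E); sL=3, sR=3/2; mL=-3, mR=15/4; mL+mR=3/4 → advance +1; mR−mL=27/4 → turn +1·90°
n=4: pose=(9,-4,N); sL=60/17, sR=12/5; mL=-354/85, mR=402/85; mL+mR=48/85 → advance +1; mR−mL=756/85 → turn +1·90°
n=5: pose=(9,-3,W); sL=30/13, sR=6; mL=-93/13, mR=69/13; mL+mR=-24/13 → advance -1; mR−mL=162/13 → turn +1·90°
n=6: pose=(10,-3,S); sL=60/41, sR=60/29; mL=-3330/1189, mR=2970/1189; mL+mR=-360/1189 → advance -1; mR−mL=6300/1189 → turn +1·90°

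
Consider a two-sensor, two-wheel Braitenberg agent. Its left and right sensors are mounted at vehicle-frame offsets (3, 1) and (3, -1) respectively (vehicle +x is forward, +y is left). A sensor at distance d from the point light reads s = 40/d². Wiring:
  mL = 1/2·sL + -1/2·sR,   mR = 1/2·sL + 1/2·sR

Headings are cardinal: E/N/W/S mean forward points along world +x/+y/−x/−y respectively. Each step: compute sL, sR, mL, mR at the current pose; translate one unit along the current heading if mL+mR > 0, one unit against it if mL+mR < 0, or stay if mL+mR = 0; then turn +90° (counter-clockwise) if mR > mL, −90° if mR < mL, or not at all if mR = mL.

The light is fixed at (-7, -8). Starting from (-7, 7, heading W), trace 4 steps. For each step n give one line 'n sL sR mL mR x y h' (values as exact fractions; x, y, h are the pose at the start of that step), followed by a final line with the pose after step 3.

0 8/41 8/53 48/2173 376/2173 -7 7 W
1 5/18 10/37 5/1332 365/1332 -8 7 S
2 40/229 40/173 -1120/39617 8040/39617 -8 6 E
3 4/29 4/29 0 4/29 -7 6 N
final -7 7 W

n=0: pose=(-7,7,W); sL=8/41, sR=8/53; mL=48/2173, mR=376/2173; mL+mR=8/41 → advance +1; mR−mL=8/53 → turn +1·90°
n=1: pose=(-8,7,S); sL=5/18, sR=10/37; mL=5/1332, mR=365/1332; mL+mR=5/18 → advance +1; mR−mL=10/37 → turn +1·90°
n=2: pose=(-8,6,E); sL=40/229, sR=40/173; mL=-1120/39617, mR=8040/39617; mL+mR=40/229 → advance +1; mR−mL=40/173 → turn +1·90°
n=3: pose=(-7,6,N); sL=4/29, sR=4/29; mL=0, mR=4/29; mL+mR=4/29 → advance +1; mR−mL=4/29 → turn +1·90°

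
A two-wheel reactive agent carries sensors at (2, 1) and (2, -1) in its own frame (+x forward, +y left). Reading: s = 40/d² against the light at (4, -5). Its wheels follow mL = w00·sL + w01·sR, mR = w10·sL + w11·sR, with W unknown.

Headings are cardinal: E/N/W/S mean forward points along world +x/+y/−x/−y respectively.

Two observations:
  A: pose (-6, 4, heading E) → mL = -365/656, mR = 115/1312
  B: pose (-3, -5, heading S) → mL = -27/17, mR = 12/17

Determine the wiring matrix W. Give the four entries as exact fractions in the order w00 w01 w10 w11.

-1 -1 1 -1/2

obs A: pose=(-6,4,E) → sL=10/41, sR=5/16, mL=-365/656, mR=115/1312
obs B: pose=(-3,-5,S) → sL=1, sR=10/17, mL=-27/17, mR=12/17
sensor matrix S = [[10/41, 5/16], [1, 10/17]]; det S = -1885/11152
solve [mL_A; mL_B] = S·[w00; w01] and [mR_A; mR_B] = S·[w10; w11]:
  w00 = -1, w01 = -1, w10 = 1, w11 = -1/2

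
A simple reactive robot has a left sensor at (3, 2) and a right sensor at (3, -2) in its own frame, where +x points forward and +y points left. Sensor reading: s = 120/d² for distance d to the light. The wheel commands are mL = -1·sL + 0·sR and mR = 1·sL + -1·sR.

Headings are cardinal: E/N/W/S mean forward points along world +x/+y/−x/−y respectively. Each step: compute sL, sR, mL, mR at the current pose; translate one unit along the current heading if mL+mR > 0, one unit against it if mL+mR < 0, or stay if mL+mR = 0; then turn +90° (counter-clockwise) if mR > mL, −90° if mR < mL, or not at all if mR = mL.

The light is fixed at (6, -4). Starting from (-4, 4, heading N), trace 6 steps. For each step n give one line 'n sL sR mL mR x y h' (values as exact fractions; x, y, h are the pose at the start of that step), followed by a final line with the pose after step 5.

0 24/53 24/37 -24/53 -384/1961 -4 4 N
1 60/97 12/25 -60/97 336/2425 -4 3 W
2 24/13 120/137 -24/13 1728/1781 -3 3 S
3 15/17 5/3 -15/17 -40/51 -3 4 E
4 24/53 24/37 -24/53 -384/1961 -4 4 N
5 60/97 12/25 -60/97 336/2425 -4 3 W
final -3 3 S

n=0: pose=(-4,4,N); sL=24/53, sR=24/37; mL=-24/53, mR=-384/1961; mL+mR=-24/37 → advance -1; mR−mL=504/1961 → turn +1·90°
n=1: pose=(-4,3,W); sL=60/97, sR=12/25; mL=-60/97, mR=336/2425; mL+mR=-12/25 → advance -1; mR−mL=1836/2425 → turn +1·90°
n=2: pose=(-3,3,S); sL=24/13, sR=120/137; mL=-24/13, mR=1728/1781; mL+mR=-120/137 → advance -1; mR−mL=5016/1781 → turn +1·90°
n=3: pose=(-3,4,E); sL=15/17, sR=5/3; mL=-15/17, mR=-40/51; mL+mR=-5/3 → advance -1; mR−mL=5/51 → turn +1·90°
n=4: pose=(-4,4,N); sL=24/53, sR=24/37; mL=-24/53, mR=-384/1961; mL+mR=-24/37 → advance -1; mR−mL=504/1961 → turn +1·90°
n=5: pose=(-4,3,W); sL=60/97, sR=12/25; mL=-60/97, mR=336/2425; mL+mR=-12/25 → advance -1; mR−mL=1836/2425 → turn +1·90°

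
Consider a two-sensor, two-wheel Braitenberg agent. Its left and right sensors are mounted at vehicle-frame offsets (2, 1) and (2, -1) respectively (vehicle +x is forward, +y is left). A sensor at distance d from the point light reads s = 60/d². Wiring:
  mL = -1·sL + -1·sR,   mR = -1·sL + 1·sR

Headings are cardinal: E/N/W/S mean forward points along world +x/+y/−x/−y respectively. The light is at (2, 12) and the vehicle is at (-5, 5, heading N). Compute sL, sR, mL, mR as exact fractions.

left sensor world pos  = (-6, 7); dL² = 89
right sensor world pos = (-4, 7); dR² = 61
sL = 60/89 = 60/89
sR = 60/61 = 60/61
mL = -1·sL + -1·sR = -9000/5429
mR = -1·sL + 1·sR = 1680/5429

60/89 60/61 -9000/5429 1680/5429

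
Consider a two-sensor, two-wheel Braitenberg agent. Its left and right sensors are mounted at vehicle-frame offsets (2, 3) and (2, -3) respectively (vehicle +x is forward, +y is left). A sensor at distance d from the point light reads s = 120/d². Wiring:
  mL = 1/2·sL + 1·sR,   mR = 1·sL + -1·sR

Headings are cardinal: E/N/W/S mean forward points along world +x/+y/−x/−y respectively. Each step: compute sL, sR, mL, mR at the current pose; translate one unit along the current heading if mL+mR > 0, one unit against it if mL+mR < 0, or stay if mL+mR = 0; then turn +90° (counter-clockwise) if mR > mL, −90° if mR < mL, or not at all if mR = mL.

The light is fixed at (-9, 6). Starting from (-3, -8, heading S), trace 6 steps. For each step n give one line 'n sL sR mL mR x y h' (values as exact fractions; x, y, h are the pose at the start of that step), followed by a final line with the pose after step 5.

n=0: pose=(-3,-8,S); sL=120/337, sR=24/53; mL=11268/17861, mR=-1728/17861; mL+mR=180/337 → advance +1; mR−mL=-12996/17861 → turn -1·90°
n=1: pose=(-3,-9,W); sL=6/17, sR=3/4; mL=63/68, mR=-27/68; mL+mR=9/17 → advance +1; mR−mL=-45/34 → turn -1·90°
n=2: pose=(-4,-9,N); sL=120/173, sR=120/233; mL=34740/40309, mR=7200/40309; mL+mR=180/173 → advance +1; mR−mL=-27540/40309 → turn -1·90°
n=3: pose=(-4,-8,E); sL=12/17, sR=60/169; mL=2034/2873, mR=1008/2873; mL+mR=18/17 → advance +1; mR−mL=-1026/2873 → turn -1·90°
n=4: pose=(-3,-8,S); sL=120/337, sR=24/53; mL=11268/17861, mR=-1728/17861; mL+mR=180/337 → advance +1; mR−mL=-12996/17861 → turn -1·90°
n=5: pose=(-3,-9,W); sL=6/17, sR=3/4; mL=63/68, mR=-27/68; mL+mR=9/17 → advance +1; mR−mL=-45/34 → turn -1·90°

0 120/337 24/53 11268/17861 -1728/17861 -3 -8 S
1 6/17 3/4 63/68 -27/68 -3 -9 W
2 120/173 120/233 34740/40309 7200/40309 -4 -9 N
3 12/17 60/169 2034/2873 1008/2873 -4 -8 E
4 120/337 24/53 11268/17861 -1728/17861 -3 -8 S
5 6/17 3/4 63/68 -27/68 -3 -9 W
final -4 -9 N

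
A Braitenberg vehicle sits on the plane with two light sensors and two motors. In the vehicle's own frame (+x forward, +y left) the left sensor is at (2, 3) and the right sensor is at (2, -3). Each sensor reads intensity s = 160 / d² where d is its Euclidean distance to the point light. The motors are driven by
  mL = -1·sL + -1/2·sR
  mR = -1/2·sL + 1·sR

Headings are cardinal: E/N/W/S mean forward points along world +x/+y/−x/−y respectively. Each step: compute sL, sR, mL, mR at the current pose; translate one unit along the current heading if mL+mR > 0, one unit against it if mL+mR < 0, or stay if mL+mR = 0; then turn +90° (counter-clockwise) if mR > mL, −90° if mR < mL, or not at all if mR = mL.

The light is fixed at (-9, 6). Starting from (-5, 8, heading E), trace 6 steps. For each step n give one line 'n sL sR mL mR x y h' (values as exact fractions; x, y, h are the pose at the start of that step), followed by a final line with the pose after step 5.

0 160/61 160/37 -10800/2257 6800/2257 -5 8 E
1 10 40/13 -150/13 -25/13 -6 8 N
2 32 160/17 -624/17 -112/17 -6 7 W
3 16/5 80 -216/5 392/5 -5 7 S
4 32/9 32/9 -16/3 16/9 -5 6 E
5 40 4 -42 -16 -6 6 N
final -6 5 W

n=0: pose=(-5,8,E); sL=160/61, sR=160/37; mL=-10800/2257, mR=6800/2257; mL+mR=-4000/2257 → advance -1; mR−mL=17600/2257 → turn +1·90°
n=1: pose=(-6,8,N); sL=10, sR=40/13; mL=-150/13, mR=-25/13; mL+mR=-175/13 → advance -1; mR−mL=125/13 → turn +1·90°
n=2: pose=(-6,7,W); sL=32, sR=160/17; mL=-624/17, mR=-112/17; mL+mR=-736/17 → advance -1; mR−mL=512/17 → turn +1·90°
n=3: pose=(-5,7,S); sL=16/5, sR=80; mL=-216/5, mR=392/5; mL+mR=176/5 → advance +1; mR−mL=608/5 → turn +1·90°
n=4: pose=(-5,6,E); sL=32/9, sR=32/9; mL=-16/3, mR=16/9; mL+mR=-32/9 → advance -1; mR−mL=64/9 → turn +1·90°
n=5: pose=(-6,6,N); sL=40, sR=4; mL=-42, mR=-16; mL+mR=-58 → advance -1; mR−mL=26 → turn +1·90°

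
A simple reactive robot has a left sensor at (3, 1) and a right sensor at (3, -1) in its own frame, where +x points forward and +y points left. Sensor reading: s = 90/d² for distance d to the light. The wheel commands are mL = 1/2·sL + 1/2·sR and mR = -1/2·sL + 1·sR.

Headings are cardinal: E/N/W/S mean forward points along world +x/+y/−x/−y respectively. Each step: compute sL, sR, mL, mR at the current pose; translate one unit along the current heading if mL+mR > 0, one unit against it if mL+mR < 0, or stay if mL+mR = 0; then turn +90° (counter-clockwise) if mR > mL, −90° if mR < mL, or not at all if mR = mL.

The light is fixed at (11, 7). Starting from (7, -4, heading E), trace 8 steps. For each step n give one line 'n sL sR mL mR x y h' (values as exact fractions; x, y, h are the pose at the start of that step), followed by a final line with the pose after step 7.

0 90/101 18/29 2214/2929 513/2929 7 -4 E
1 9/20 45/106 927/2120 423/2120 8 -4 S
2 18/41 90/157 3258/6437 2277/6437 8 -5 W
3 45/53 1 49/53 61/106 7 -5 N
4 90/101 18/29 2214/2929 513/2929 7 -4 E
5 9/20 45/106 927/2120 423/2120 8 -4 S
6 18/41 90/157 3258/6437 2277/6437 8 -5 W
7 45/53 1 49/53 61/106 7 -5 N
final 7 -4 E

n=0: pose=(7,-4,E); sL=90/101, sR=18/29; mL=2214/2929, mR=513/2929; mL+mR=27/29 → advance +1; mR−mL=-1701/2929 → turn -1·90°
n=1: pose=(8,-4,S); sL=9/20, sR=45/106; mL=927/2120, mR=423/2120; mL+mR=135/212 → advance +1; mR−mL=-63/265 → turn -1·90°
n=2: pose=(8,-5,W); sL=18/41, sR=90/157; mL=3258/6437, mR=2277/6437; mL+mR=135/157 → advance +1; mR−mL=-981/6437 → turn -1·90°
n=3: pose=(7,-5,N); sL=45/53, sR=1; mL=49/53, mR=61/106; mL+mR=3/2 → advance +1; mR−mL=-37/106 → turn -1·90°
n=4: pose=(7,-4,E); sL=90/101, sR=18/29; mL=2214/2929, mR=513/2929; mL+mR=27/29 → advance +1; mR−mL=-1701/2929 → turn -1·90°
n=5: pose=(8,-4,S); sL=9/20, sR=45/106; mL=927/2120, mR=423/2120; mL+mR=135/212 → advance +1; mR−mL=-63/265 → turn -1·90°
n=6: pose=(8,-5,W); sL=18/41, sR=90/157; mL=3258/6437, mR=2277/6437; mL+mR=135/157 → advance +1; mR−mL=-981/6437 → turn -1·90°
n=7: pose=(7,-5,N); sL=45/53, sR=1; mL=49/53, mR=61/106; mL+mR=3/2 → advance +1; mR−mL=-37/106 → turn -1·90°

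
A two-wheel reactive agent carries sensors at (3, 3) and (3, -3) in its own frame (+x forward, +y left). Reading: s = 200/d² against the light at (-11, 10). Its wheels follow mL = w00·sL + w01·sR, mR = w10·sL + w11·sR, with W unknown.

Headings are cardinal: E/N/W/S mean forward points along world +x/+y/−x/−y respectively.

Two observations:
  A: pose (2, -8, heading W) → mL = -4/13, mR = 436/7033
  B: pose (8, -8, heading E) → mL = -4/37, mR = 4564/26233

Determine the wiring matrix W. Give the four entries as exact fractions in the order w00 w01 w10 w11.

0 -1/2 1 -1/2

obs A: pose=(2,-8,W) → sL=200/541, sR=8/13, mL=-4/13, mR=436/7033
obs B: pose=(8,-8,E) → sL=200/709, sR=8/37, mL=-4/37, mR=4564/26233
sensor matrix S = [[200/541, 8/13], [200/709, 8/37]]; det S = -17280000/184496689
solve [mL_A; mL_B] = S·[w00; w01] and [mR_A; mR_B] = S·[w10; w11]:
  w00 = 0, w01 = -1/2, w10 = 1, w11 = -1/2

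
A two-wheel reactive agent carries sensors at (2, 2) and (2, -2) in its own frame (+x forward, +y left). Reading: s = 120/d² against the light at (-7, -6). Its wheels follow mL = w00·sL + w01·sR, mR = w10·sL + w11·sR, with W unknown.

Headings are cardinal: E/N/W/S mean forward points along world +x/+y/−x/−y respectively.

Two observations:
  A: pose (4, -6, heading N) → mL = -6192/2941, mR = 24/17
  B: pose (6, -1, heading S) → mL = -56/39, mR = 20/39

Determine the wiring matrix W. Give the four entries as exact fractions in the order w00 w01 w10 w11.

obs A: pose=(4,-6,N) → sL=24/17, sR=120/173, mL=-6192/2941, mR=24/17
obs B: pose=(6,-1,S) → sL=20/39, sR=12/13, mL=-56/39, mR=20/39
sensor matrix S = [[24/17, 120/173], [20/39, 12/13]]; det S = 36224/38233
solve [mL_A; mL_B] = S·[w00; w01] and [mR_A; mR_B] = S·[w10; w11]:
  w00 = -1, w01 = -1, w10 = 1, w11 = 0

-1 -1 1 0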